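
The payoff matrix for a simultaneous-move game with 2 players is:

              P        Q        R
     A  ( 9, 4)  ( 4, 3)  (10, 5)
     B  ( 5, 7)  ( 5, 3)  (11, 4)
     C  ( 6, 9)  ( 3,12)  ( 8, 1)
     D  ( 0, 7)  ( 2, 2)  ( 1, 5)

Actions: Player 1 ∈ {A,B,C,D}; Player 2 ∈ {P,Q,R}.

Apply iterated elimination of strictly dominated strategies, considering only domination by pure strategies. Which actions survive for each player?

Survivors P1:{A,B} P2:{P,R}

P1 drop C (A beats it: P:9>6 Q:4>3 R:10>8)
P1 drop D (A beats it: P:9>0 Q:4>2 R:10>1)
P2 drop Q (P beats it: A:4>3 B:7>3)
P1→{A,B} P2→{P,R}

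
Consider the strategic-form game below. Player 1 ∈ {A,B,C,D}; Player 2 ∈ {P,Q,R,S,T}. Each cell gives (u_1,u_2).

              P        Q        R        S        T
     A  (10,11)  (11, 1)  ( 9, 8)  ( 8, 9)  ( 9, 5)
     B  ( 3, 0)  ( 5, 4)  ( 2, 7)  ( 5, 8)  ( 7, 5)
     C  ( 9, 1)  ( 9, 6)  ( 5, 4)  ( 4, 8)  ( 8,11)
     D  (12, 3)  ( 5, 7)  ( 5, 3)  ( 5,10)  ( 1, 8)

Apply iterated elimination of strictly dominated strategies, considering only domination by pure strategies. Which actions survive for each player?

P1 drop B (A beats it: P:10>3 Q:11>5 R:9>2 S:8>5 T:9>7)
P1 drop C (A beats it: P:10>9 Q:11>9 R:9>5 S:8>4 T:9>8)
P2 drop Q (S beats it: A:9>1 D:10>7)
P2 drop R (S beats it: A:9>8 D:10>3)
P2 drop T (S beats it: A:9>5 D:10>8)
P1→{A,D} P2→{P,S}

IESDS → P1:{A,D} P2:{P,S}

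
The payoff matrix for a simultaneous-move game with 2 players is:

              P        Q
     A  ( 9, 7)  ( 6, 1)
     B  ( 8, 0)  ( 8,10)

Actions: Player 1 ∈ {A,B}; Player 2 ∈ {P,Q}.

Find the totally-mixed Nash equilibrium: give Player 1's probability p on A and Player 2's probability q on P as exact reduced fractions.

P1 indiff ⇒ q·9+(1-q)·6 = q·8+(1-q)·8 ⇒ q(1) = (1-q)(2) ⇒ q = 2/3
P2 indiff ⇒ p·7+(1-p)·0 = p·1+(1-p)·10 ⇒ p(6) = (1-p)(10) ⇒ p = 5/8

P1 mixes 5/8 on A; P2 mixes 2/3 on P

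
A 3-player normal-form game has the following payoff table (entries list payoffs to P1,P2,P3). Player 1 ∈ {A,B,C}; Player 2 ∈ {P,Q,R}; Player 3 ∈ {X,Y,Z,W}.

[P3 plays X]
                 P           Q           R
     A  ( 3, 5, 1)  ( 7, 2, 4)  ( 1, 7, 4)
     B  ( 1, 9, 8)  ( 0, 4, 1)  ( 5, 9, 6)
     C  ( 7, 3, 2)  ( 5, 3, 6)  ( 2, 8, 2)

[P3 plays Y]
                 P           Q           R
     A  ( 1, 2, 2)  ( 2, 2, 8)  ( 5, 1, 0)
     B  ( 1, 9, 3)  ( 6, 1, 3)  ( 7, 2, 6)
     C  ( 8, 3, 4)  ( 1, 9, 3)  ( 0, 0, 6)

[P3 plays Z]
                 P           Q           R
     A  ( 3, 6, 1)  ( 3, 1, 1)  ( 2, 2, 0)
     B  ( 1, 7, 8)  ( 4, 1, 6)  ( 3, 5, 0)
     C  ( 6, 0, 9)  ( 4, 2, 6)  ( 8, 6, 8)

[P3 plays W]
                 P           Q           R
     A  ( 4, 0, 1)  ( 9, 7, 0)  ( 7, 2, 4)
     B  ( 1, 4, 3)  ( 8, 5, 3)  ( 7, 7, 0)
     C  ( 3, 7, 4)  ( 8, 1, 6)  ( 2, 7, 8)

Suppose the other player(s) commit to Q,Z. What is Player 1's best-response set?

argmax u_1 = {B,C}

u_1(A vs Q,Z) = 3
u_1(B vs Q,Z) = 4
u_1(C vs Q,Z) = 4
max payoff 4 at {B,C}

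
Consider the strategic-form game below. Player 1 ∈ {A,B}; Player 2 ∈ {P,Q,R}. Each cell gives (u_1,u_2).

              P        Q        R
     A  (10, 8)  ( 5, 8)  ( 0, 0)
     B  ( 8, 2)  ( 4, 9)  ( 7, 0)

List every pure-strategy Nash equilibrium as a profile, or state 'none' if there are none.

NE set: (A,P), (A,Q)

(A,P): NE
(A,Q): NE
(A,R): not NE [P1→B gives 7>0; P2→Q gives 8>0]
(B,P): not NE [P1→A gives 10>8; P2→Q gives 9>2]
(B,Q): not NE [P1→A gives 5>4]
(B,R): not NE [P2→Q gives 9>0]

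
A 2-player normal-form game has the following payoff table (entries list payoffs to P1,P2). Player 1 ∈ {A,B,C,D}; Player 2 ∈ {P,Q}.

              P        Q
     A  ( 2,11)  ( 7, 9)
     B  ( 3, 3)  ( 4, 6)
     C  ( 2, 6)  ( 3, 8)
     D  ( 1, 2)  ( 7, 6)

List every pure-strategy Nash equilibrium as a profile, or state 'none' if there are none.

NE set: (D,Q)

(A,P): not NE [P1→B gives 3>2]
(A,Q): not NE [P2→P gives 11>9]
(B,P): not NE [P2→Q gives 6>3]
(B,Q): not NE [P1→D gives 7>4]
(C,P): not NE [P1→B gives 3>2; P2→Q gives 8>6]
(C,Q): not NE [P1→D gives 7>3]
(D,P): not NE [P1→B gives 3>1; P2→Q gives 6>2]
(D,Q): NE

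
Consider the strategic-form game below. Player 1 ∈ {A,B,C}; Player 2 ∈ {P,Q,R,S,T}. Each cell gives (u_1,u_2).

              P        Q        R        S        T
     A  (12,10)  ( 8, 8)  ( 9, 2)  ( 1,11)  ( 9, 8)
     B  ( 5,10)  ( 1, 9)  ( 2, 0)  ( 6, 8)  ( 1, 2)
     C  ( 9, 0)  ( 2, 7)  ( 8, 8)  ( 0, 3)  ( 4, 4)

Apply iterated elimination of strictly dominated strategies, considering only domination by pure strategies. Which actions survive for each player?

Remaining: P1:{A,B} P2:{P,S}

P1 drop C (A beats it: P:12>9 Q:8>2 R:9>8 S:1>0 T:9>4)
P2 drop Q (P beats it: A:10>8 B:10>9)
P2 drop R (P beats it: A:10>2 B:10>0)
P2 drop T (P beats it: A:10>8 B:10>2)
P1→{A,B} P2→{P,S}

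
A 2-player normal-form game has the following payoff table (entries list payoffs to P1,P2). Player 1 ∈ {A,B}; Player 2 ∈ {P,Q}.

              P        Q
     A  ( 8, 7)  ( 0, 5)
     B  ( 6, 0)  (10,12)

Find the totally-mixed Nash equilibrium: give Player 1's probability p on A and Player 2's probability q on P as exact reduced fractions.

p=6/7, q=5/6

P1 indiff ⇒ q·8+(1-q)·0 = q·6+(1-q)·10 ⇒ q(2) = (1-q)(10) ⇒ q = 5/6
P2 indiff ⇒ p·7+(1-p)·0 = p·5+(1-p)·12 ⇒ p(2) = (1-p)(12) ⇒ p = 6/7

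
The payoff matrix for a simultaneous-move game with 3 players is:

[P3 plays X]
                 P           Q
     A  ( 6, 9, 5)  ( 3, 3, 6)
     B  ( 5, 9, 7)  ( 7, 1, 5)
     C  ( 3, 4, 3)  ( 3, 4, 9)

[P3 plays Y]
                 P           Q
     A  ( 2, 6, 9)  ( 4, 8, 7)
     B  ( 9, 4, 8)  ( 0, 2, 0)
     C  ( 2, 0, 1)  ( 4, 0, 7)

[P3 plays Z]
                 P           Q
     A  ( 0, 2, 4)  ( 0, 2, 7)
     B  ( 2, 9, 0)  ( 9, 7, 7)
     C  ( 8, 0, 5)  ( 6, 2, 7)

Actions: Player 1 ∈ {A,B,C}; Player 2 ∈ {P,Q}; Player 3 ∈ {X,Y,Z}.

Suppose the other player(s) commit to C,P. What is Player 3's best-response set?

argmax u_3 = {Z}

u_3(X vs C,P) = 3
u_3(Y vs C,P) = 1
u_3(Z vs C,P) = 5
max payoff 5 at {Z}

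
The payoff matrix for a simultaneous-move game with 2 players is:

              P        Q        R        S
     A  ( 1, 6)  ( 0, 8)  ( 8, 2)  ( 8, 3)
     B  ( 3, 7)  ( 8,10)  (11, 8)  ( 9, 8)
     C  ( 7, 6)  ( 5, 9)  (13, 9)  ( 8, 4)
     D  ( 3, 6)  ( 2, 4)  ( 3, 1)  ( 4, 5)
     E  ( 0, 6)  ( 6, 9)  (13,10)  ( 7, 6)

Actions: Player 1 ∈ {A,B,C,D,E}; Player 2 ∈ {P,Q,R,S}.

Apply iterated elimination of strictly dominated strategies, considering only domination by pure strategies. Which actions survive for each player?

Remaining: P1:{B,C,E} P2:{Q,R}

P1 drop A (B beats it: P:3>1 Q:8>0 R:11>8 S:9>8)
P1 drop D (C beats it: P:7>3 Q:5>2 R:13>3 S:8>4)
P2 drop P (Q beats it: B:10>7 C:9>6 E:9>6)
P2 drop S (Q beats it: B:10>8 C:9>4 E:9>6)
P1→{B,C,E} P2→{Q,R}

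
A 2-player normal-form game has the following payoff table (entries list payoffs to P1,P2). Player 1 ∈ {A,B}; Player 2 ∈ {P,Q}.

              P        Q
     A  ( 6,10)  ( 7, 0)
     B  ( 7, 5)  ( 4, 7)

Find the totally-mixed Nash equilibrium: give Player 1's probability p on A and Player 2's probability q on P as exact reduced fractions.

P1 indiff ⇒ q·6+(1-q)·7 = q·7+(1-q)·4 ⇒ q(-1) = (1-q)(-3) ⇒ q = 3/4
P2 indiff ⇒ p·10+(1-p)·5 = p·0+(1-p)·7 ⇒ p(10) = (1-p)(2) ⇒ p = 1/6

P1 mixes 1/6 on A; P2 mixes 3/4 on P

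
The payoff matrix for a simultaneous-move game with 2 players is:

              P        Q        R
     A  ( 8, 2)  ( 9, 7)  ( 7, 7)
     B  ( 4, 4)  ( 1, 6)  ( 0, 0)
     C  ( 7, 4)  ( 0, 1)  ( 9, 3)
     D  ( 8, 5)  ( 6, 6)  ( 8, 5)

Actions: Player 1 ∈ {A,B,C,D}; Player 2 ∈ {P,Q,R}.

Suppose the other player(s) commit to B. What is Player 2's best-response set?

u_2(P vs B) = 4
u_2(Q vs B) = 6
u_2(R vs B) = 0
max payoff 6 at {Q}

P2 best: {Q}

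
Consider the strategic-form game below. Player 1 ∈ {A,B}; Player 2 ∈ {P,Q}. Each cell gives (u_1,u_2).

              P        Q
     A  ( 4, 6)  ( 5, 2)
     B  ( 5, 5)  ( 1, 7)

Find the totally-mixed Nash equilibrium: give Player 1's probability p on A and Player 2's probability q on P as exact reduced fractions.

P1 indiff ⇒ q·4+(1-q)·5 = q·5+(1-q)·1 ⇒ q(-1) = (1-q)(-4) ⇒ q = 4/5
P2 indiff ⇒ p·6+(1-p)·5 = p·2+(1-p)·7 ⇒ p(4) = (1-p)(2) ⇒ p = 1/3

(p,q) = (1/3, 4/5)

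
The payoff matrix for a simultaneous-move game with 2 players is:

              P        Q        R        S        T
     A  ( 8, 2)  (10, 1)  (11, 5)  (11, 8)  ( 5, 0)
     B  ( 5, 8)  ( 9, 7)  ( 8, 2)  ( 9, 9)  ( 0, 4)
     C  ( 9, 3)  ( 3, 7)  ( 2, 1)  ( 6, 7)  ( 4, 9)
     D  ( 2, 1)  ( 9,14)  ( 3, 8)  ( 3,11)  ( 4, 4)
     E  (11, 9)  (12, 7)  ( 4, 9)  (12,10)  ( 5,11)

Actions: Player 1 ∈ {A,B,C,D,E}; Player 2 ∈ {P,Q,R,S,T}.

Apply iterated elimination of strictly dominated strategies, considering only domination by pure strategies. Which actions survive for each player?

P1 drop B (A beats it: P:8>5 Q:10>9 R:11>8 S:11>9 T:5>0)
P1 drop C (E beats it: P:11>9 Q:12>3 R:4>2 S:12>6 T:5>4)
P1 drop D (A beats it: P:8>2 Q:10>9 R:11>3 S:11>3 T:5>4)
P2 drop P (S beats it: A:8>2 E:10>9)
P2 drop Q (R beats it: A:5>1 E:9>7)
P2 drop R (S beats it: A:8>5 E:10>9)
P1→{A,E} P2→{S,T}

Remaining: P1:{A,E} P2:{S,T}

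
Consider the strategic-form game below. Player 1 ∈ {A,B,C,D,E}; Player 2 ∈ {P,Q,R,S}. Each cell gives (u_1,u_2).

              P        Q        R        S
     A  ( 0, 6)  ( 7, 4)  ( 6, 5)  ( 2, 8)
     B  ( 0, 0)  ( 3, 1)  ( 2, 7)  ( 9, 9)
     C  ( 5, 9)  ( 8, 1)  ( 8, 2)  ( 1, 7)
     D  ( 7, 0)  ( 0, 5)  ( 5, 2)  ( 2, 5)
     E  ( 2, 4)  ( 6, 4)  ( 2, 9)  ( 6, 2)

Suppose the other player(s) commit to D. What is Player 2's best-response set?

argmax u_2 = {Q,S}

u_2(P vs D) = 0
u_2(Q vs D) = 5
u_2(R vs D) = 2
u_2(S vs D) = 5
max payoff 5 at {Q,S}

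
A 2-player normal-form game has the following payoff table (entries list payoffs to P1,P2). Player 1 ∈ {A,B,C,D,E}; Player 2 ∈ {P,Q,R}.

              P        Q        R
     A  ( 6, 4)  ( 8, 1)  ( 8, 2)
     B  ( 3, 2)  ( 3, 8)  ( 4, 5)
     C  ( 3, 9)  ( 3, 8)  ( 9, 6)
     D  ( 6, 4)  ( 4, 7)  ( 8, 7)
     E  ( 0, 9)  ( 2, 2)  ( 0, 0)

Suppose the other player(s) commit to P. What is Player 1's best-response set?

u_1(A vs P) = 6
u_1(B vs P) = 3
u_1(C vs P) = 3
u_1(D vs P) = 6
u_1(E vs P) = 0
max payoff 6 at {A,D}

BR_1 = {A,D}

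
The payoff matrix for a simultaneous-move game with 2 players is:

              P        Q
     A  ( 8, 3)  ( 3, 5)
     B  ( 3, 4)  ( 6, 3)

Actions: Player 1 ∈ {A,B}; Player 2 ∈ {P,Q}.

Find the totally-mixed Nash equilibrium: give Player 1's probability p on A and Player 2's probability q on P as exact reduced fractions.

p=1/3, q=3/8

P1 indiff ⇒ q·8+(1-q)·3 = q·3+(1-q)·6 ⇒ q(5) = (1-q)(3) ⇒ q = 3/8
P2 indiff ⇒ p·3+(1-p)·4 = p·5+(1-p)·3 ⇒ p(-2) = (1-p)(-1) ⇒ p = 1/3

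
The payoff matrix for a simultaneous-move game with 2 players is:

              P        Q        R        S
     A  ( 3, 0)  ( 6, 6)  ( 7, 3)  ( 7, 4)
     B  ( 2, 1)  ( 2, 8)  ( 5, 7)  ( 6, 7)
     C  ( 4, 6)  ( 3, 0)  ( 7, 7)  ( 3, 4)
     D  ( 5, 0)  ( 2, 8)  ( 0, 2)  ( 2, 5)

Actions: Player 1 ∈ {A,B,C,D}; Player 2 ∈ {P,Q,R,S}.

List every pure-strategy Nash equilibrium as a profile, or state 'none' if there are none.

(A,P): not NE [P1→D gives 5>3; P2→Q gives 6>0]
(A,Q): NE
(A,R): not NE [P2→Q gives 6>3]
(A,S): not NE [P2→Q gives 6>4]
(B,P): not NE [P1→D gives 5>2; P2→Q gives 8>1]
(B,Q): not NE [P1→A gives 6>2]
(B,R): not NE [P1→C gives 7>5; P2→Q gives 8>7]
(B,S): not NE [P1→A gives 7>6; P2→Q gives 8>7]
(C,P): not NE [P1→D gives 5>4; P2→R gives 7>6]
(C,Q): not NE [P1→A gives 6>3; P2→R gives 7>0]
(C,R): NE
(C,S): not NE [P1→A gives 7>3; P2→R gives 7>4]
(D,P): not NE [P2→Q gives 8>0]
(D,Q): not NE [P1→A gives 6>2]
(D,R): not NE [P1→C gives 7>0; P2→Q gives 8>2]
(D,S): not NE [P1→A gives 7>2; P2→Q gives 8>5]

Nash profiles: (A,Q), (C,R)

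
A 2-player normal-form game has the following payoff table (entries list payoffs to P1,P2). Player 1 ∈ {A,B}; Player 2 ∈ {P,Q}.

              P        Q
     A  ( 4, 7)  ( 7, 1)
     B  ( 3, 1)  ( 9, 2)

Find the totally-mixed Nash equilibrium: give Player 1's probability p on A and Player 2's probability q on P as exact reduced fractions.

P1 indiff ⇒ q·4+(1-q)·7 = q·3+(1-q)·9 ⇒ q(1) = (1-q)(2) ⇒ q = 2/3
P2 indiff ⇒ p·7+(1-p)·1 = p·1+(1-p)·2 ⇒ p(6) = (1-p)(1) ⇒ p = 1/7

p=1/7, q=2/3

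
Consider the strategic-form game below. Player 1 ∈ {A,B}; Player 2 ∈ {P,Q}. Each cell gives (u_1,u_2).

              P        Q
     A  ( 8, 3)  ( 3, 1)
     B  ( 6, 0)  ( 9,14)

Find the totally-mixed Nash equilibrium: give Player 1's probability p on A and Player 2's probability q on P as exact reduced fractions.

P1 mixes 7/8 on A; P2 mixes 3/4 on P

P1 indiff ⇒ q·8+(1-q)·3 = q·6+(1-q)·9 ⇒ q(2) = (1-q)(6) ⇒ q = 3/4
P2 indiff ⇒ p·3+(1-p)·0 = p·1+(1-p)·14 ⇒ p(2) = (1-p)(14) ⇒ p = 7/8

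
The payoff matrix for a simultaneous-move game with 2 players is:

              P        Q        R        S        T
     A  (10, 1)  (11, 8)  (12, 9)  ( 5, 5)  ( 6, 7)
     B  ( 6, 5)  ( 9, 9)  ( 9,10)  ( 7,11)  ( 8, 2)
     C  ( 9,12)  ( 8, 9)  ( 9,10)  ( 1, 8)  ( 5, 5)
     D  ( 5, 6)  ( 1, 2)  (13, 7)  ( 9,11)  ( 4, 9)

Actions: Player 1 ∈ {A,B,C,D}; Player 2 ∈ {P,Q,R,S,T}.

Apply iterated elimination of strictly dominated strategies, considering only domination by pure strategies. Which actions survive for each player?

P1 drop C (A beats it: P:10>9 Q:11>8 R:12>9 S:5>1 T:6>5)
P2 drop P (R beats it: A:9>1 B:10>5 D:7>6)
P2 drop Q (R beats it: A:9>8 B:10>9 D:7>2)
P1→{A,B,D} P2→{R,S,T}

Remaining: P1:{A,B,D} P2:{R,S,T}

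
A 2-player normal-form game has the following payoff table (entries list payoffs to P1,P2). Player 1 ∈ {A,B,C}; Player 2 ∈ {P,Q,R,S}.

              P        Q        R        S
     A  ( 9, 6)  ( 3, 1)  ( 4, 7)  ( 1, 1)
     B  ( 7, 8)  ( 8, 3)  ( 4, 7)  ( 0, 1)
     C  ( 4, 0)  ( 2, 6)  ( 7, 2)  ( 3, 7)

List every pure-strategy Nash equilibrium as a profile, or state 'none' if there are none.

Nash profiles: (C,S)

(A,P): not NE [P2→R gives 7>6]
(A,Q): not NE [P1→B gives 8>3; P2→R gives 7>1]
(A,R): not NE [P1→C gives 7>4]
(A,S): not NE [P1→C gives 3>1; P2→R gives 7>1]
(B,P): not NE [P1→A gives 9>7]
(B,Q): not NE [P2→P gives 8>3]
(B,R): not NE [P1→C gives 7>4; P2→P gives 8>7]
(B,S): not NE [P1→C gives 3>0; P2→P gives 8>1]
(C,P): not NE [P1→A gives 9>4; P2→S gives 7>0]
(C,Q): not NE [P1→B gives 8>2; P2→S gives 7>6]
(C,R): not NE [P2→S gives 7>2]
(C,S): NE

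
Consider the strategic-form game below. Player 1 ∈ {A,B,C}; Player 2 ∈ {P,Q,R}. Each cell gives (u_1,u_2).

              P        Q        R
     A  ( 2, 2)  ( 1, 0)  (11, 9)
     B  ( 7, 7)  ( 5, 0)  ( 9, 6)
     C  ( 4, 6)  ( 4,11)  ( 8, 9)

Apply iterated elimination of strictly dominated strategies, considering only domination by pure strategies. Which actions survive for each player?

P1 drop C (B beats it: P:7>4 Q:5>4 R:9>8)
P2 drop Q (P beats it: A:2>0 B:7>0)
P1→{A,B} P2→{P,R}

Survivors P1:{A,B} P2:{P,R}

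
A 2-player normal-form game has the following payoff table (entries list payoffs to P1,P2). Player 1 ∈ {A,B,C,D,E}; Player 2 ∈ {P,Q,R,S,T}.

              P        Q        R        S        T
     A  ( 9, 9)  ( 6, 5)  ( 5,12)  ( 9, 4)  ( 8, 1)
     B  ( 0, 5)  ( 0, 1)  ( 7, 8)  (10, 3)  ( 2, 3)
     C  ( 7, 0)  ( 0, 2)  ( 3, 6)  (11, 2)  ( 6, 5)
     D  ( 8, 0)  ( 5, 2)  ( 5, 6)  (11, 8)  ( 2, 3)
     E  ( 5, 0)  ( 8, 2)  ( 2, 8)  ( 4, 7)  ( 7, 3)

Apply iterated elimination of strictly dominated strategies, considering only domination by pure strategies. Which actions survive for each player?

P2 drop P (R beats it: A:12>9 B:8>5 C:6>0 D:6>0 E:8>0)
P2 drop Q (R beats it: A:12>5 B:8>1 C:6>2 D:6>2 E:8>2)
P1 drop E (A beats it: R:5>2 S:9>4 T:8>7)
P2 drop T (R beats it: A:12>1 B:8>3 C:6>5 D:6>3)
P1 drop A (B beats it: R:7>5 S:10>9)
P1→{B,C,D} P2→{R,S}

Remaining: P1:{B,C,D} P2:{R,S}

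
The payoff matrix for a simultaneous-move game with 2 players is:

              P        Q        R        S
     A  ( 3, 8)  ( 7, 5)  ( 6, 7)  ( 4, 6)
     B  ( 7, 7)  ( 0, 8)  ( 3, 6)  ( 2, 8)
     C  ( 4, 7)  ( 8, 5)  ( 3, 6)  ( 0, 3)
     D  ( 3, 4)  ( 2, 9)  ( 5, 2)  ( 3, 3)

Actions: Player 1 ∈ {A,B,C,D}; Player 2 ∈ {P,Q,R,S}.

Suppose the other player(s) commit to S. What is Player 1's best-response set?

argmax u_1 = {A}

u_1(A vs S) = 4
u_1(B vs S) = 2
u_1(C vs S) = 0
u_1(D vs S) = 3
max payoff 4 at {A}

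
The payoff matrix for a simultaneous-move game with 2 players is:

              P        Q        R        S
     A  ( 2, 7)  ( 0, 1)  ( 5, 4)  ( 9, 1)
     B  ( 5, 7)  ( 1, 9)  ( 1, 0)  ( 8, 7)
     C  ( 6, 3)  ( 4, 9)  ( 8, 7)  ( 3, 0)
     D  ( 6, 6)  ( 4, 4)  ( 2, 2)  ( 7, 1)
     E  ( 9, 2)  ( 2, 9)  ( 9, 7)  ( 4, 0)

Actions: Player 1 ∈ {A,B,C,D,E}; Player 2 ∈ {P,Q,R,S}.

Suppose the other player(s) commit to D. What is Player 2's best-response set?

u_2(P vs D) = 6
u_2(Q vs D) = 4
u_2(R vs D) = 2
u_2(S vs D) = 1
max payoff 6 at {P}

argmax u_2 = {P}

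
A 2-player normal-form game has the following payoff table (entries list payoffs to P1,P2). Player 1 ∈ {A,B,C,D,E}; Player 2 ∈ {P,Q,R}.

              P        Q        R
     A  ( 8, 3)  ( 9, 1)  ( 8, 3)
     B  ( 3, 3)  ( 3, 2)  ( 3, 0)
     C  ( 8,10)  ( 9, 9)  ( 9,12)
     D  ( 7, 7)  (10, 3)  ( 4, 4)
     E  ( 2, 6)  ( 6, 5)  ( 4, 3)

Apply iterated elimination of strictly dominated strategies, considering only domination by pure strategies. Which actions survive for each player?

Survivors P1:{A,C} P2:{P,R}

P1 drop B (A beats it: P:8>3 Q:9>3 R:8>3)
P1 drop E (A beats it: P:8>2 Q:9>6 R:8>4)
P2 drop Q (P beats it: A:3>1 C:10>9 D:7>3)
P1 drop D (A beats it: P:8>7 R:8>4)
P1→{A,C} P2→{P,R}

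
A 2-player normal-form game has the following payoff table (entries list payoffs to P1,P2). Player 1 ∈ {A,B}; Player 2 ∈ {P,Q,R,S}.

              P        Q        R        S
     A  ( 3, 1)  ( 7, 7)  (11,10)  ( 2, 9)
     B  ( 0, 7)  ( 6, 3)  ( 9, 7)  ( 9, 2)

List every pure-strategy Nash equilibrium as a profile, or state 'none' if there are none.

(A,P): not NE [P2→R gives 10>1]
(A,Q): not NE [P2→R gives 10>7]
(A,R): NE
(A,S): not NE [P1→B gives 9>2; P2→R gives 10>9]
(B,P): not NE [P1→A gives 3>0]
(B,Q): not NE [P1→A gives 7>6; P2→R gives 7>3]
(B,R): not NE [P1→A gives 11>9]
(B,S): not NE [P2→R gives 7>2]

Nash profiles: (A,R)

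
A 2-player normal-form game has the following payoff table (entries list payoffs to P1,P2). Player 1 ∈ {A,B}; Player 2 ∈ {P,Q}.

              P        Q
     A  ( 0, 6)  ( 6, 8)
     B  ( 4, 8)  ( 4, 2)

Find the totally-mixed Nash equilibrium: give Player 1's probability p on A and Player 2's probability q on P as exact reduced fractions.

P1 indiff ⇒ q·0+(1-q)·6 = q·4+(1-q)·4 ⇒ q(-4) = (1-q)(-2) ⇒ q = 1/3
P2 indiff ⇒ p·6+(1-p)·8 = p·8+(1-p)·2 ⇒ p(-2) = (1-p)(-6) ⇒ p = 3/4

p=3/4, q=1/3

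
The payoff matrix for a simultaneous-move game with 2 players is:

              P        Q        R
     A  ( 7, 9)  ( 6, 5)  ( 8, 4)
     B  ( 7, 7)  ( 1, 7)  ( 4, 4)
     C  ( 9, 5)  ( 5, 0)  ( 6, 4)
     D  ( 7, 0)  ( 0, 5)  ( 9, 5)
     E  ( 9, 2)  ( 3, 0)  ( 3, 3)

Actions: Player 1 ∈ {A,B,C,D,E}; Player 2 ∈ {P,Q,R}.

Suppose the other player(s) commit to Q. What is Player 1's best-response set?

argmax u_1 = {A}

u_1(A vs Q) = 6
u_1(B vs Q) = 1
u_1(C vs Q) = 5
u_1(D vs Q) = 0
u_1(E vs Q) = 3
max payoff 6 at {A}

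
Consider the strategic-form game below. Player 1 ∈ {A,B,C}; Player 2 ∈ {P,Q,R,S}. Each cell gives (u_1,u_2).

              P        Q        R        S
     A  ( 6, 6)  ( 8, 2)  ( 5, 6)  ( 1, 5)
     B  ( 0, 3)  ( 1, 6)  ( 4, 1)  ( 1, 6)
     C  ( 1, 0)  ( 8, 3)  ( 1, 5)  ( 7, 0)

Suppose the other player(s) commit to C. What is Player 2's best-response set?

argmax u_2 = {R}

u_2(P vs C) = 0
u_2(Q vs C) = 3
u_2(R vs C) = 5
u_2(S vs C) = 0
max payoff 5 at {R}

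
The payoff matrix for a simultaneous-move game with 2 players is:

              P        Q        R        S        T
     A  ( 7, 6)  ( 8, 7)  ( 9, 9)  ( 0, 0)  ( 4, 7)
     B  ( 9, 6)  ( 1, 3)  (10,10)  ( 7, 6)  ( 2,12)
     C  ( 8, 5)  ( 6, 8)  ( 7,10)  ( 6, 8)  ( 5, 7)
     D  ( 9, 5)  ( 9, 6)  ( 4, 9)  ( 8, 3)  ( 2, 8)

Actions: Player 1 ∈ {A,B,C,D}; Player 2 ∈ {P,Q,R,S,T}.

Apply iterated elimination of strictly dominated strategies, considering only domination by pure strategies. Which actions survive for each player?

IESDS → P1:{A,B,C} P2:{R,T}

P2 drop P (R beats it: A:9>6 B:10>6 C:10>5 D:9>5)
P2 drop Q (R beats it: A:9>7 B:10>3 C:10>8 D:9>6)
P2 drop S (R beats it: A:9>0 B:10>6 C:10>8 D:9>3)
P1 drop D (A beats it: R:9>4 T:4>2)
P1→{A,B,C} P2→{R,T}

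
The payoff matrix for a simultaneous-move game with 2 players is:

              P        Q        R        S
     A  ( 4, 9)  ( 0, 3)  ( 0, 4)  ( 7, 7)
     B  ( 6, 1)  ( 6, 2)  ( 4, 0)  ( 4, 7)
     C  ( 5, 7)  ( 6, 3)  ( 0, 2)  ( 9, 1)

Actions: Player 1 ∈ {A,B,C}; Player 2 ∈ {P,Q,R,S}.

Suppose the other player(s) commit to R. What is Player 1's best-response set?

P1 best: {B}

u_1(A vs R) = 0
u_1(B vs R) = 4
u_1(C vs R) = 0
max payoff 4 at {B}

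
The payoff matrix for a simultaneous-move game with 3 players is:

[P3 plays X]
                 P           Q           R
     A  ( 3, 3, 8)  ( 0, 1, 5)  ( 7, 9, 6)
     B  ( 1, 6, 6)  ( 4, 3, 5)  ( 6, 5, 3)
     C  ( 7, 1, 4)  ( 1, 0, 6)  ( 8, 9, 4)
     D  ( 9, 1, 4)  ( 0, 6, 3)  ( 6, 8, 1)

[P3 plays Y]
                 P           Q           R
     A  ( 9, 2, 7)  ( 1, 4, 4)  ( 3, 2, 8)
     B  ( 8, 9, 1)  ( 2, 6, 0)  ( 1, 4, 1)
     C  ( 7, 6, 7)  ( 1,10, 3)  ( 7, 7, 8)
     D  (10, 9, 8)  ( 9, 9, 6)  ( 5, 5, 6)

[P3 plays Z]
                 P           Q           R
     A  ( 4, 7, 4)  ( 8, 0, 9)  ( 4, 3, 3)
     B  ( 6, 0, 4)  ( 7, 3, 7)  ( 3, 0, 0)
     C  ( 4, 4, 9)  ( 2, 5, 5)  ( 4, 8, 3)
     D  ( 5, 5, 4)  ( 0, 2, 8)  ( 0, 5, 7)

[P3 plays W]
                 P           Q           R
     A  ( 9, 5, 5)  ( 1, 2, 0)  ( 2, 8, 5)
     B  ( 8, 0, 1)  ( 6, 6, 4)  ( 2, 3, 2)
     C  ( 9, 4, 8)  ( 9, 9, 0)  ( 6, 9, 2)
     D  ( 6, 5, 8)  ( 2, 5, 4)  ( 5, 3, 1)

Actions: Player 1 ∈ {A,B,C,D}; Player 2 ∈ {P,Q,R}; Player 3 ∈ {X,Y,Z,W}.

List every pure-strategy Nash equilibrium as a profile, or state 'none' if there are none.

(A,P,X): not NE [P1→D gives 9>3; P2→R gives 9>3]
(A,P,Y): not NE [P1→D gives 10>9; P2→Q gives 4>2; P3→X gives 8>7]
(A,P,Z): not NE [P1→B gives 6>4; P3→X gives 8>4]
(A,P,W): not NE [P2→R gives 8>5; P3→X gives 8>5]
(A,Q,X): not NE [P1→B gives 4>0; P2→R gives 9>1; P3→Z gives 9>5]
(A,Q,Y): not NE [P1→D gives 9>1; P3→Z gives 9>4]
(A,Q,Z): not NE [P2→P gives 7>0]
(A,Q,W): not NE [P1→C gives 9>1; P2→R gives 8>2; P3→Z gives 9>0]
(A,R,X): not NE [P1→C gives 8>7; P3→Y gives 8>6]
(A,R,Y): not NE [P1→C gives 7>3; P2→Q gives 4>2]
(A,R,Z): not NE [P2→P gives 7>3; P3→Y gives 8>3]
(A,R,W): not NE [P1→C gives 6>2; P3→Y gives 8>5]
(B,P,X): not NE [P1→D gives 9>1]
(B,P,Y): not NE [P1→D gives 10>8; P3→X gives 6>1]
(B,P,Z): not NE [P2→Q gives 3>0; P3→X gives 6>4]
(B,P,W): not NE [P1→C gives 9>8; P2→Q gives 6>0; P3→X gives 6>1]
(B,Q,X): not NE [P2→P gives 6>3; P3→Z gives 7>5]
(B,Q,Y): not NE [P1→D gives 9>2; P2→P gives 9>6; P3→Z gives 7>0]
(B,Q,Z): not NE [P1→A gives 8>7]
(B,Q,W): not NE [P1→C gives 9>6; P3→Z gives 7>4]
(B,R,X): not NE [P1→C gives 8>6; P2→P gives 6>5]
(B,R,Y): not NE [P1→C gives 7>1; P2→P gives 9>4; P3→X gives 3>1]
(B,R,Z): not NE [P1→C gives 4>3; P2→Q gives 3>0; P3→X gives 3>0]
(B,R,W): not NE [P1→C gives 6>2; P2→Q gives 6>3; P3→X gives 3>2]
(C,P,X): not NE [P1→D gives 9>7; P2→R gives 9>1; P3→Z gives 9>4]
(C,P,Y): not NE [P1→D gives 10>7; P2→Q gives 10>6; P3→Z gives 9>7]
(C,P,Z): not NE [P1→B gives 6>4; P2→R gives 8>4]
(C,P,W): not NE [P2→R gives 9>4; P3→Z gives 9>8]
(C,Q,X): not NE [P1→B gives 4>1; P2→R gives 9>0]
(C,Q,Y): not NE [P1→D gives 9>1; P3→X gives 6>3]
(C,Q,Z): not NE [P1→A gives 8>2; P2→R gives 8>5; P3→X gives 6>5]
(C,Q,W): not NE [P3→X gives 6>0]
(C,R,X): not NE [P3→Y gives 8>4]
(C,R,Y): not NE [P2→Q gives 10>7]
(C,R,Z): not NE [P3→Y gives 8>3]
(C,R,W): not NE [P3→Y gives 8>2]
(D,P,X): not NE [P2→R gives 8>1; P3→W gives 8>4]
(D,P,Y): NE
(D,P,Z): not NE [P1→B gives 6>5; P3→W gives 8>4]
(D,P,W): not NE [P1→C gives 9>6]
(D,Q,X): not NE [P1→B gives 4>0; P2→R gives 8>6; P3→Z gives 8>3]
(D,Q,Y): not NE [P3→Z gives 8>6]
(D,Q,Z): not NE [P1→A gives 8>0; P2→R gives 5>2]
(D,Q,W): not NE [P1→C gives 9>2; P3→Z gives 8>4]
(D,R,X): not NE [P1→C gives 8>6; P3→Z gives 7>1]
(D,R,Y): not NE [P1→C gives 7>5; P2→Q gives 9>5; P3→Z gives 7>6]
(D,R,Z): not NE [P1→C gives 4>0]
(D,R,W): not NE [P1→C gives 6>5; P2→Q gives 5>3; P3→Z gives 7>1]

Nash profiles: (D,P,Y)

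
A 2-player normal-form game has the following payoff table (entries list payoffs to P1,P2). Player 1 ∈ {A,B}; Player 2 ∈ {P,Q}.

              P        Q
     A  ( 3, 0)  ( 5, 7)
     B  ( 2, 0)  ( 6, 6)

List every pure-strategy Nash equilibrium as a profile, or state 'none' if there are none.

PSNE = {(B,Q)}

(A,P): not NE [P2→Q gives 7>0]
(A,Q): not NE [P1→B gives 6>5]
(B,P): not NE [P1→A gives 3>2; P2→Q gives 6>0]
(B,Q): NE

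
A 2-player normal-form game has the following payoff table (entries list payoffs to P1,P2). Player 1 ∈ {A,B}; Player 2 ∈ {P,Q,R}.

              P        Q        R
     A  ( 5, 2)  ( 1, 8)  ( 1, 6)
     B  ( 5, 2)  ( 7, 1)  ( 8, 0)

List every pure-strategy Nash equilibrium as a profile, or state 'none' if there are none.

(A,P): not NE [P2→Q gives 8>2]
(A,Q): not NE [P1→B gives 7>1]
(A,R): not NE [P1→B gives 8>1; P2→Q gives 8>6]
(B,P): NE
(B,Q): not NE [P2→P gives 2>1]
(B,R): not NE [P2→P gives 2>0]

Nash profiles: (B,P)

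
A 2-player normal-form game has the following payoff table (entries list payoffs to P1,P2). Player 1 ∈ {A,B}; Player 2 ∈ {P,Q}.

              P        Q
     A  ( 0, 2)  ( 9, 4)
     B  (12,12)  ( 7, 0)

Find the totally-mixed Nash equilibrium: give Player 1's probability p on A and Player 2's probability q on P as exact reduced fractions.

P1 mixes 6/7 on A; P2 mixes 1/7 on P

P1 indiff ⇒ q·0+(1-q)·9 = q·12+(1-q)·7 ⇒ q(-12) = (1-q)(-2) ⇒ q = 1/7
P2 indiff ⇒ p·2+(1-p)·12 = p·4+(1-p)·0 ⇒ p(-2) = (1-p)(-12) ⇒ p = 6/7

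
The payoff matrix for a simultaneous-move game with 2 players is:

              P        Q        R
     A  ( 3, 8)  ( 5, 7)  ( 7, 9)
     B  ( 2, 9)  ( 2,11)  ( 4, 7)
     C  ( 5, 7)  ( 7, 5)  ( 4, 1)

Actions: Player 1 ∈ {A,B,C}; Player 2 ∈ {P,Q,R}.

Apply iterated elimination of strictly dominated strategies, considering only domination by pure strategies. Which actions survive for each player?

IESDS → P1:{A,C} P2:{P,R}

P1 drop B (A beats it: P:3>2 Q:5>2 R:7>4)
P2 drop Q (P beats it: A:8>7 C:7>5)
P1→{A,C} P2→{P,R}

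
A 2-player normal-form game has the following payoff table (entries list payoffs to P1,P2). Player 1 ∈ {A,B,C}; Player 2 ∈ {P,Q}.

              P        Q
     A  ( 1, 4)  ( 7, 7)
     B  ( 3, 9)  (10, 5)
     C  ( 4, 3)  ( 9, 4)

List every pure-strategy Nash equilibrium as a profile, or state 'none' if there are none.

Equilibria: none

(A,P): not NE [P1→C gives 4>1; P2→Q gives 7>4]
(A,Q): not NE [P1→B gives 10>7]
(B,P): not NE [P1→C gives 4>3]
(B,Q): not NE [P2→P gives 9>5]
(C,P): not NE [P2→Q gives 4>3]
(C,Q): not NE [P1→B gives 10>9]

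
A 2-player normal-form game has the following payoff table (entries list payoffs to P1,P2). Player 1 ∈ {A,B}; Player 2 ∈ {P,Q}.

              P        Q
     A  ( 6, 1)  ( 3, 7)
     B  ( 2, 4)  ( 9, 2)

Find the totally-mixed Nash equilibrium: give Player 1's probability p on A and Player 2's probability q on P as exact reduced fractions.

(p,q) = (1/4, 3/5)

P1 indiff ⇒ q·6+(1-q)·3 = q·2+(1-q)·9 ⇒ q(4) = (1-q)(6) ⇒ q = 3/5
P2 indiff ⇒ p·1+(1-p)·4 = p·7+(1-p)·2 ⇒ p(-6) = (1-p)(-2) ⇒ p = 1/4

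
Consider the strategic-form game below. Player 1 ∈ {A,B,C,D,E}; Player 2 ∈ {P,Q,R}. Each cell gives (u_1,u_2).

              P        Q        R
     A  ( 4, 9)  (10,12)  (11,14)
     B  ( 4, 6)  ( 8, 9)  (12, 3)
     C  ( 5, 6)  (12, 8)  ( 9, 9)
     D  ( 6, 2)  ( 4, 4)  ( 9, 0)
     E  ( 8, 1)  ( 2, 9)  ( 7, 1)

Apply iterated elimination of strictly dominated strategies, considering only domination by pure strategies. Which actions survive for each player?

IESDS → P1:{A,B,C} P2:{Q,R}

P2 drop P (Q beats it: A:12>9 B:9>6 C:8>6 D:4>2 E:9>1)
P1 drop D (A beats it: Q:10>4 R:11>9)
P1 drop E (A beats it: Q:10>2 R:11>7)
P1→{A,B,C} P2→{Q,R}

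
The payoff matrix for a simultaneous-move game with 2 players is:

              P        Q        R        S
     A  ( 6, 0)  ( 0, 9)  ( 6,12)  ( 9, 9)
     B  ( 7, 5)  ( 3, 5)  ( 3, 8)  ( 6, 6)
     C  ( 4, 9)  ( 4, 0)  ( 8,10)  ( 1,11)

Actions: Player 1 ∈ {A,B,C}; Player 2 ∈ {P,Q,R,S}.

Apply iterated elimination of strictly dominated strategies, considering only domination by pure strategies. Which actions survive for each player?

Survivors P1:{A,C} P2:{R,S}

P2 drop P (R beats it: A:12>0 B:8>5 C:10>9)
P2 drop Q (R beats it: A:12>9 B:8>5 C:10>0)
P1 drop B (A beats it: R:6>3 S:9>6)
P1→{A,C} P2→{R,S}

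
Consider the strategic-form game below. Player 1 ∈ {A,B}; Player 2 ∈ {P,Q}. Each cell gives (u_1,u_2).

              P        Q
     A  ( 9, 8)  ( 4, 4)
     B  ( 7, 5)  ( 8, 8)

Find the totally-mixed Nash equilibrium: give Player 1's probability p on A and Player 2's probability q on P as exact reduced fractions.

P1 indiff ⇒ q·9+(1-q)·4 = q·7+(1-q)·8 ⇒ q(2) = (1-q)(4) ⇒ q = 2/3
P2 indiff ⇒ p·8+(1-p)·5 = p·4+(1-p)·8 ⇒ p(4) = (1-p)(3) ⇒ p = 3/7

P1 mixes 3/7 on A; P2 mixes 2/3 on P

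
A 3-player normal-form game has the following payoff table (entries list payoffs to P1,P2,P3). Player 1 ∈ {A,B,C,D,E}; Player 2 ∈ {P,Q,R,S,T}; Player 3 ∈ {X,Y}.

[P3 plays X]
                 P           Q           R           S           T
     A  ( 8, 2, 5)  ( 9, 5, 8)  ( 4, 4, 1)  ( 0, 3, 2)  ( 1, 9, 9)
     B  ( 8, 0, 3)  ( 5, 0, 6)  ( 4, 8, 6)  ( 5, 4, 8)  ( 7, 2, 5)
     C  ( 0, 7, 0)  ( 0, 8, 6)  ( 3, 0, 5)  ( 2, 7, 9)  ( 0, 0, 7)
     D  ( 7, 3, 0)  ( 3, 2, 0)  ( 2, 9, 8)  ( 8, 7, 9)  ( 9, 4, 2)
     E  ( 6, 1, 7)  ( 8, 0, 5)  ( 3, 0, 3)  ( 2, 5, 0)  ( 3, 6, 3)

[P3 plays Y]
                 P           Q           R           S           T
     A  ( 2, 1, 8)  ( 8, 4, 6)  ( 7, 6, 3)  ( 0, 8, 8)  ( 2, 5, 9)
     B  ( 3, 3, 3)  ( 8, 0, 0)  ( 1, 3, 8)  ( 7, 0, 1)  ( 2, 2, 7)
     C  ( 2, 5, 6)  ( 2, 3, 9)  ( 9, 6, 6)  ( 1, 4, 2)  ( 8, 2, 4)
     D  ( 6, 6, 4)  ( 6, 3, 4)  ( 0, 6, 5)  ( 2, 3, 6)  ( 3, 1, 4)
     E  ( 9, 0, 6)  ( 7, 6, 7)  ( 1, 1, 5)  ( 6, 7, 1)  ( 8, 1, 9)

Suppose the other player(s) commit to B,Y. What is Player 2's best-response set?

BR_2 = {P,R}

u_2(P vs B,Y) = 3
u_2(Q vs B,Y) = 0
u_2(R vs B,Y) = 3
u_2(S vs B,Y) = 0
u_2(T vs B,Y) = 2
max payoff 3 at {P,R}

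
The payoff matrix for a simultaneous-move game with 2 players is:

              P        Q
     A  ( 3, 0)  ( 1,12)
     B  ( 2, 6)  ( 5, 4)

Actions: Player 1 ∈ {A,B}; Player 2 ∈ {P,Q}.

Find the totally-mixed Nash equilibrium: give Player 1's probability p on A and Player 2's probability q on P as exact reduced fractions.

P1 indiff ⇒ q·3+(1-q)·1 = q·2+(1-q)·5 ⇒ q(1) = (1-q)(4) ⇒ q = 4/5
P2 indiff ⇒ p·0+(1-p)·6 = p·12+(1-p)·4 ⇒ p(-12) = (1-p)(-2) ⇒ p = 1/7

(p,q) = (1/7, 4/5)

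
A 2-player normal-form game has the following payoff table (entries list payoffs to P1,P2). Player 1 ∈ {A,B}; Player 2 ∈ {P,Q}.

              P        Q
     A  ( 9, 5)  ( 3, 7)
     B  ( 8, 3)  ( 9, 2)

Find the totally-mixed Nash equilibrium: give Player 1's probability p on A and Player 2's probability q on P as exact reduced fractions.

P1 indiff ⇒ q·9+(1-q)·3 = q·8+(1-q)·9 ⇒ q(1) = (1-q)(6) ⇒ q = 6/7
P2 indiff ⇒ p·5+(1-p)·3 = p·7+(1-p)·2 ⇒ p(-2) = (1-p)(-1) ⇒ p = 1/3

p=1/3, q=6/7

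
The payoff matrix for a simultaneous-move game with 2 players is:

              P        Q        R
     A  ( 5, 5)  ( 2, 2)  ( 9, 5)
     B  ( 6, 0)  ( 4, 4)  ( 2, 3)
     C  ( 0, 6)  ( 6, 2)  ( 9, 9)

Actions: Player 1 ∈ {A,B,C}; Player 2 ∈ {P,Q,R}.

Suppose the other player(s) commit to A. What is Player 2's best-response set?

argmax u_2 = {P,R}

u_2(P vs A) = 5
u_2(Q vs A) = 2
u_2(R vs A) = 5
max payoff 5 at {P,R}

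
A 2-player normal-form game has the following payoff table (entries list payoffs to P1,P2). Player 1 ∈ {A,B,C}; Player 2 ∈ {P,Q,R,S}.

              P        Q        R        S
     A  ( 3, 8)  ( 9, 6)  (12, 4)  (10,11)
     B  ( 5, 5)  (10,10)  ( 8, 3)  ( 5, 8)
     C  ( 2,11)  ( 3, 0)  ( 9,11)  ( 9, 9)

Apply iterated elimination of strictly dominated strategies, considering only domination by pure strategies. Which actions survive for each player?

P1 drop C (A beats it: P:3>2 Q:9>3 R:12>9 S:10>9)
P2 drop P (S beats it: A:11>8 B:8>5)
P2 drop R (Q beats it: A:6>4 B:10>3)
P1→{A,B} P2→{Q,S}

Remaining: P1:{A,B} P2:{Q,S}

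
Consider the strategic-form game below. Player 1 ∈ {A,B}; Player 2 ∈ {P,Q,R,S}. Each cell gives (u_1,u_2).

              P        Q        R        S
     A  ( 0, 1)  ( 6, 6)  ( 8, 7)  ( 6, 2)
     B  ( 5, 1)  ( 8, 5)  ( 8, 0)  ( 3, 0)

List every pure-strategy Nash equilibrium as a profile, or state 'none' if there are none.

PSNE = {(A,R), (B,Q)}

(A,P): not NE [P1→B gives 5>0; P2→R gives 7>1]
(A,Q): not NE [P1→B gives 8>6; P2→R gives 7>6]
(A,R): NE
(A,S): not NE [P2→R gives 7>2]
(B,P): not NE [P2→Q gives 5>1]
(B,Q): NE
(B,R): not NE [P2→Q gives 5>0]
(B,S): not NE [P1→A gives 6>3; P2→Q gives 5>0]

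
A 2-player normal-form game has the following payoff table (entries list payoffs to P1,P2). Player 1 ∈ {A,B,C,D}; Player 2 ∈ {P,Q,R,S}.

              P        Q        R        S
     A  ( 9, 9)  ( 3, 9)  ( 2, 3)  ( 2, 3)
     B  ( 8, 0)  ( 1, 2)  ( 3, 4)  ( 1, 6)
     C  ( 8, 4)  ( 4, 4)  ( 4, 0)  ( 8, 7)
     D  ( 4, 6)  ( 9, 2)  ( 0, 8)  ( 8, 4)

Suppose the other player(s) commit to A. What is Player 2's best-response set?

u_2(P vs A) = 9
u_2(Q vs A) = 9
u_2(R vs A) = 3
u_2(S vs A) = 3
max payoff 9 at {P,Q}

argmax u_2 = {P,Q}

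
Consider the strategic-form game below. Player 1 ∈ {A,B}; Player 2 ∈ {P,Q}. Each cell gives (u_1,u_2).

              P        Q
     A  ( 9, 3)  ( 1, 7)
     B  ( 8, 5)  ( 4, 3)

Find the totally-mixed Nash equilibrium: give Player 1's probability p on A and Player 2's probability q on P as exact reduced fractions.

(p,q) = (1/3, 3/4)

P1 indiff ⇒ q·9+(1-q)·1 = q·8+(1-q)·4 ⇒ q(1) = (1-q)(3) ⇒ q = 3/4
P2 indiff ⇒ p·3+(1-p)·5 = p·7+(1-p)·3 ⇒ p(-4) = (1-p)(-2) ⇒ p = 1/3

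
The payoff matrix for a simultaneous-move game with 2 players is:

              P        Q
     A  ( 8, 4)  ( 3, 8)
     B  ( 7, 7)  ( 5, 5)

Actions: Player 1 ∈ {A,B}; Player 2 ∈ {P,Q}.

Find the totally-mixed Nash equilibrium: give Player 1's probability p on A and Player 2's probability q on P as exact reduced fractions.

(p,q) = (1/3, 2/3)

P1 indiff ⇒ q·8+(1-q)·3 = q·7+(1-q)·5 ⇒ q(1) = (1-q)(2) ⇒ q = 2/3
P2 indiff ⇒ p·4+(1-p)·7 = p·8+(1-p)·5 ⇒ p(-4) = (1-p)(-2) ⇒ p = 1/3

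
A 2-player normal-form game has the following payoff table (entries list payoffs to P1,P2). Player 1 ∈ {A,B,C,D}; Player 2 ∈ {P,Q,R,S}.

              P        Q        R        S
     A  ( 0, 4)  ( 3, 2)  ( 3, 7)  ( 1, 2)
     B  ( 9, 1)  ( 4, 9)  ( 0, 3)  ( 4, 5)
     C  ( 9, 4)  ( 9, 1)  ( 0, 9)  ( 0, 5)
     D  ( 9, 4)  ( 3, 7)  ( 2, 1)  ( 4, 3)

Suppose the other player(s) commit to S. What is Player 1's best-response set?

u_1(A vs S) = 1
u_1(B vs S) = 4
u_1(C vs S) = 0
u_1(D vs S) = 4
max payoff 4 at {B,D}

P1 best: {B,D}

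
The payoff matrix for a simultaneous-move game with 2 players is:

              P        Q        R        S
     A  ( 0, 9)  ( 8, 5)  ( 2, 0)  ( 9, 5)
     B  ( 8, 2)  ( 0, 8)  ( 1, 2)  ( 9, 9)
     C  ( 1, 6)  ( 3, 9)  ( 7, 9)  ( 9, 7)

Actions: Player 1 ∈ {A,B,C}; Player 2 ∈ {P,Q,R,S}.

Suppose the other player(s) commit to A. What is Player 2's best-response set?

u_2(P vs A) = 9
u_2(Q vs A) = 5
u_2(R vs A) = 0
u_2(S vs A) = 5
max payoff 9 at {P}

BR_2 = {P}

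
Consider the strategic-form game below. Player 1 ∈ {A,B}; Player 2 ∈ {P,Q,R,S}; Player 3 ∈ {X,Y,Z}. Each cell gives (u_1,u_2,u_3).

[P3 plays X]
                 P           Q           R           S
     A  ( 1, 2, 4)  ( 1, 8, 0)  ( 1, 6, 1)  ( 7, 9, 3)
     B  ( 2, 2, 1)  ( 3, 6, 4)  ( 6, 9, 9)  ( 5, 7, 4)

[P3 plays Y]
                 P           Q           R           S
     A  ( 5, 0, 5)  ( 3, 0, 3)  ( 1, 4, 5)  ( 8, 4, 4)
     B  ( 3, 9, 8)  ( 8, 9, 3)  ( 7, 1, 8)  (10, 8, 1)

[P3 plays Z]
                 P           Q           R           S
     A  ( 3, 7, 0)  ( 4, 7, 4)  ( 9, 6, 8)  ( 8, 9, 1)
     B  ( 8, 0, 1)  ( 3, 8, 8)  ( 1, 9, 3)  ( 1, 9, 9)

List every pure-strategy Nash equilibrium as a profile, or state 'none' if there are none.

PSNE = {(B,R,X)}

(A,P,X): not NE [P1→B gives 2>1; P2→S gives 9>2; P3→Y gives 5>4]
(A,P,Y): not NE [P2→S gives 4>0]
(A,P,Z): not NE [P1→B gives 8>3; P2→S gives 9>7; P3→Y gives 5>0]
(A,Q,X): not NE [P1→B gives 3>1; P2→S gives 9>8; P3→Z gives 4>0]
(A,Q,Y): not NE [P1→B gives 8>3; P2→S gives 4>0; P3→Z gives 4>3]
(A,Q,Z): not NE [P2→S gives 9>7]
(A,R,X): not NE [P1→B gives 6>1; P2→S gives 9>6; P3→Z gives 8>1]
(A,R,Y): not NE [P1→B gives 7>1; P3→Z gives 8>5]
(A,R,Z): not NE [P2→S gives 9>6]
(A,S,X): not NE [P3→Y gives 4>3]
(A,S,Y): not NE [P1→B gives 10>8]
(A,S,Z): not NE [P3→Y gives 4>1]
(B,P,X): not NE [P2→R gives 9>2; P3→Y gives 8>1]
(B,P,Y): not NE [P1→A gives 5>3]
(B,P,Z): not NE [P2→S gives 9>0; P3→Y gives 8>1]
(B,Q,X): not NE [P2→R gives 9>6; P3→Z gives 8>4]
(B,Q,Y): not NE [P3→Z gives 8>3]
(B,Q,Z): not NE [P1→A gives 4>3; P2→S gives 9>8]
(B,R,X): NE
(B,R,Y): not NE [P2→Q gives 9>1; P3→X gives 9>8]
(B,R,Z): not NE [P1→A gives 9>1; P3→X gives 9>3]
(B,S,X): not NE [P1→A gives 7>5; P2→R gives 9>7; P3→Z gives 9>4]
(B,S,Y): not NE [P2→Q gives 9>8; P3→Z gives 9>1]
(B,S,Z): not NE [P1→A gives 8>1]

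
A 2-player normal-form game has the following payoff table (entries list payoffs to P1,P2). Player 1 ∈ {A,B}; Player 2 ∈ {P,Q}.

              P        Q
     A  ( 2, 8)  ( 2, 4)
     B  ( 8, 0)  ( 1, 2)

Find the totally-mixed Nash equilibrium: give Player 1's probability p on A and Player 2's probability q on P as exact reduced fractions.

P1 indiff ⇒ q·2+(1-q)·2 = q·8+(1-q)·1 ⇒ q(-6) = (1-q)(-1) ⇒ q = 1/7
P2 indiff ⇒ p·8+(1-p)·0 = p·4+(1-p)·2 ⇒ p(4) = (1-p)(2) ⇒ p = 1/3

P1 mixes 1/3 on A; P2 mixes 1/7 on P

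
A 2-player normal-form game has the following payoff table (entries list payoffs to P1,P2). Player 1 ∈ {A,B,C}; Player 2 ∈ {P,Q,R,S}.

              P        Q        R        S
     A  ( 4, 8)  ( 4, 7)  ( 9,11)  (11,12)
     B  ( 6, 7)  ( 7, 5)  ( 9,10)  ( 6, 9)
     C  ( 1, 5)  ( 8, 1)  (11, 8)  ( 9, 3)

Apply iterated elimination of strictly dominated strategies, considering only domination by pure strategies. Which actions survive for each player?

Remaining: P1:{A,C} P2:{R,S}

P2 drop P (R beats it: A:11>8 B:10>7 C:8>5)
P1 drop B (C beats it: Q:8>7 R:11>9 S:9>6)
P2 drop Q (R beats it: A:11>7 C:8>1)
P1→{A,C} P2→{R,S}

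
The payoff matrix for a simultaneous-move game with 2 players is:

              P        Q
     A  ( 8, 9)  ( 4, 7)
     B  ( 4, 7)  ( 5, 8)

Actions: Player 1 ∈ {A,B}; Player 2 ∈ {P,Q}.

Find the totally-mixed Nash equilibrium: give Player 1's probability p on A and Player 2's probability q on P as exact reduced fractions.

p=1/3, q=1/5

P1 indiff ⇒ q·8+(1-q)·4 = q·4+(1-q)·5 ⇒ q(4) = (1-q)(1) ⇒ q = 1/5
P2 indiff ⇒ p·9+(1-p)·7 = p·7+(1-p)·8 ⇒ p(2) = (1-p)(1) ⇒ p = 1/3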